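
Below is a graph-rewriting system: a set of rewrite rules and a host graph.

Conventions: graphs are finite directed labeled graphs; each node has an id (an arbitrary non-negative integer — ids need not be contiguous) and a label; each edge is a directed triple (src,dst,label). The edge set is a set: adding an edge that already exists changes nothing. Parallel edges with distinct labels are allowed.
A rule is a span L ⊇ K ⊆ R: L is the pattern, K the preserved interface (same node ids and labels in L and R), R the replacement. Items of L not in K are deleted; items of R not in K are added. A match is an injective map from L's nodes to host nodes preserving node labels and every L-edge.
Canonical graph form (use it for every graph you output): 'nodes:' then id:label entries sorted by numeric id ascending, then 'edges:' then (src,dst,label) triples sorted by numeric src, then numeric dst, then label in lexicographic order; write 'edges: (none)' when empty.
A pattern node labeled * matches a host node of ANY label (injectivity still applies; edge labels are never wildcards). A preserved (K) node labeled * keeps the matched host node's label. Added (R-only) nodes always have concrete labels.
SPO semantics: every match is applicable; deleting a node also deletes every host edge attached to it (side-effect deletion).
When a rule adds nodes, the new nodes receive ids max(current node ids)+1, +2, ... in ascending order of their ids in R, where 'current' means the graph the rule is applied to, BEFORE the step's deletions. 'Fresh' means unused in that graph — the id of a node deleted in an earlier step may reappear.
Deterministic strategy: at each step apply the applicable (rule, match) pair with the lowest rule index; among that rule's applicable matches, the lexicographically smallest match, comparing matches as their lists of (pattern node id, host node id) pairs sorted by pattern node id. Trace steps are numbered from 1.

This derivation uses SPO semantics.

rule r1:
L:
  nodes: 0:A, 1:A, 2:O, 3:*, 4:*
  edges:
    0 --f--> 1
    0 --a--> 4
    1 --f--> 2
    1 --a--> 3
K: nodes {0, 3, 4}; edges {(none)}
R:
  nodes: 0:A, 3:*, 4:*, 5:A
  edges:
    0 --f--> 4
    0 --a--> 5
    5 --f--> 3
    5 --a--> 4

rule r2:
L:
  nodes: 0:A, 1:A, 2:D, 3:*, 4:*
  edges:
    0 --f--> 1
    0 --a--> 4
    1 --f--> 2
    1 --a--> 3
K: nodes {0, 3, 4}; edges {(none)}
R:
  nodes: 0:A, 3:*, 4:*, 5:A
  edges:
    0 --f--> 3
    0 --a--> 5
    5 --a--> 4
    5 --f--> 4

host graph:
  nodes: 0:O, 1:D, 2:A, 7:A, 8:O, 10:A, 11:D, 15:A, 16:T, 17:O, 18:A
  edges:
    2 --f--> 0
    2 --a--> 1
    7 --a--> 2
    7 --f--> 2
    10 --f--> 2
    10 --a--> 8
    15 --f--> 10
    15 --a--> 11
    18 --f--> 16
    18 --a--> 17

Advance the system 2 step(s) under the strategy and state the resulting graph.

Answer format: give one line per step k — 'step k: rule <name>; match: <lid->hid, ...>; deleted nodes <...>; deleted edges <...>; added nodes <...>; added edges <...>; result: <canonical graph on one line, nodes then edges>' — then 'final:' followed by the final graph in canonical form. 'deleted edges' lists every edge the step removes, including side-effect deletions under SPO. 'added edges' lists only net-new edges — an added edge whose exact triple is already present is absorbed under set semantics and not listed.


step 1: rule r1; match: 0->10, 1->2, 2->0, 3->1, 4->8; deleted nodes 0, 2; deleted edges (2,0,f); (2,1,a); (7,2,a); (7,2,f); (10,2,f); (10,8,a); added nodes 19; added edges (10,8,f); (10,19,a); (19,1,f); (19,8,a); result: nodes: 1:D, 7:A, 8:O, 10:A, 11:D, 15:A, 16:T, 17:O, 18:A, 19:A edges: (10,8,f); (10,19,a); (15,10,f); (15,11,a); (18,16,f); (18,17,a); (19,1,f); (19,8,a)
step 2: rule r1; match: 0->15, 1->10, 2->8, 3->19, 4->11; deleted nodes 8, 10; deleted edges (10,8,f); (10,19,a); (15,10,f); (15,11,a); (19,8,a); added nodes 20; added edges (15,11,f); (15,20,a); (20,11,a); (20,19,f); result: nodes: 1:D, 7:A, 11:D, 15:A, 16:T, 17:O, 18:A, 19:A, 20:A edges: (15,11,f); (15,20,a); (18,16,f); (18,17,a); (19,1,f); (20,11,a); (20,19,f)
final:
nodes: 1:D, 7:A, 11:D, 15:A, 16:T, 17:O, 18:A, 19:A, 20:A
edges: (15,11,f); (15,20,a); (18,16,f); (18,17,a); (19,1,f); (20,11,a); (20,19,f)


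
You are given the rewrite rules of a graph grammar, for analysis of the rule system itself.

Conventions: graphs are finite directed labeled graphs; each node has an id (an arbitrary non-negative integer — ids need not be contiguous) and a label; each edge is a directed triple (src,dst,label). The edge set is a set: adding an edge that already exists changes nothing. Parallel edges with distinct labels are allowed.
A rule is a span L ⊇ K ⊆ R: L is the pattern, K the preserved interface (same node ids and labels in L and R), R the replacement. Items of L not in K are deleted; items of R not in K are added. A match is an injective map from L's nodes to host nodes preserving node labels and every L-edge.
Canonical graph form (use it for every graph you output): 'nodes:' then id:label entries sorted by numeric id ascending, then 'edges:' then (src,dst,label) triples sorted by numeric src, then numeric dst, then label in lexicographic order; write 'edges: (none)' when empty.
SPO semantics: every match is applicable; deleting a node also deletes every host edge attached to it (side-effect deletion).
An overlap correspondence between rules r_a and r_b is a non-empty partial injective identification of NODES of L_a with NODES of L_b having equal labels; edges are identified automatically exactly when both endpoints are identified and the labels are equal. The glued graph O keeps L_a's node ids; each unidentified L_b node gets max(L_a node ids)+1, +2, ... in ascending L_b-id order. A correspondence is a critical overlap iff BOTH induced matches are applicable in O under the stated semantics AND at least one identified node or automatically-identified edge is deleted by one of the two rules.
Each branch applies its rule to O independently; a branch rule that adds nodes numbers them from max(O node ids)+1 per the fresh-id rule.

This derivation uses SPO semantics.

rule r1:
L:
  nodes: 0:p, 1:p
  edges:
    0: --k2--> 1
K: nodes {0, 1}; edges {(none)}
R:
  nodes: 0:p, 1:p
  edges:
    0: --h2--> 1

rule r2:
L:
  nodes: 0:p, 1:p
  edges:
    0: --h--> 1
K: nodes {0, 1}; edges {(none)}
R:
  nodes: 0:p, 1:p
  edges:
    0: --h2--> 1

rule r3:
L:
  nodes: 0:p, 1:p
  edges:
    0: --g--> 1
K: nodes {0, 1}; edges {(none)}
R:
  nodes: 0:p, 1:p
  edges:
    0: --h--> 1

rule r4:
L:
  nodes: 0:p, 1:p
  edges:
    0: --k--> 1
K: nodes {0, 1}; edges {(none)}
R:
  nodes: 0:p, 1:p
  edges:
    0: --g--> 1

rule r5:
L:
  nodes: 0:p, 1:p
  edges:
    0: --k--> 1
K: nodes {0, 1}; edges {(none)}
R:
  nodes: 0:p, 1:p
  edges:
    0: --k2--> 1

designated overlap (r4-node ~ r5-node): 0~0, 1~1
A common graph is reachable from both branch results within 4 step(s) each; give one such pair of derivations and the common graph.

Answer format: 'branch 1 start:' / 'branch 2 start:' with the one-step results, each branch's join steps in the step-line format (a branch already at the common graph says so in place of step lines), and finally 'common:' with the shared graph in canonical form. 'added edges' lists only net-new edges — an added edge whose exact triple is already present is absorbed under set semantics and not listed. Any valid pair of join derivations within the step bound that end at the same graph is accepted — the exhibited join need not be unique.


branch 1 start:
nodes: 0:p, 1:p
edges: (0,1,g)
branch 2 start:
nodes: 0:p, 1:p
edges: (0,1,k2)
branch 1 step 1: rule r3; match: 0->0, 1->1; deleted nodes (none); deleted edges (0,1,g); added nodes (none); added edges (0,1,h); result: nodes: 0:p, 1:p edges: (0,1,h)
branch 1 step 2: rule r2; match: 0->0, 1->1; deleted nodes (none); deleted edges (0,1,h); added nodes (none); added edges (0,1,h2); result: nodes: 0:p, 1:p edges: (0,1,h2)
branch 2 step 1: rule r1; match: 0->0, 1->1; deleted nodes (none); deleted edges (0,1,k2); added nodes (none); added edges (0,1,h2); result: nodes: 0:p, 1:p edges: (0,1,h2)
common:
nodes: 0:p, 1:p
edges: (0,1,h2)


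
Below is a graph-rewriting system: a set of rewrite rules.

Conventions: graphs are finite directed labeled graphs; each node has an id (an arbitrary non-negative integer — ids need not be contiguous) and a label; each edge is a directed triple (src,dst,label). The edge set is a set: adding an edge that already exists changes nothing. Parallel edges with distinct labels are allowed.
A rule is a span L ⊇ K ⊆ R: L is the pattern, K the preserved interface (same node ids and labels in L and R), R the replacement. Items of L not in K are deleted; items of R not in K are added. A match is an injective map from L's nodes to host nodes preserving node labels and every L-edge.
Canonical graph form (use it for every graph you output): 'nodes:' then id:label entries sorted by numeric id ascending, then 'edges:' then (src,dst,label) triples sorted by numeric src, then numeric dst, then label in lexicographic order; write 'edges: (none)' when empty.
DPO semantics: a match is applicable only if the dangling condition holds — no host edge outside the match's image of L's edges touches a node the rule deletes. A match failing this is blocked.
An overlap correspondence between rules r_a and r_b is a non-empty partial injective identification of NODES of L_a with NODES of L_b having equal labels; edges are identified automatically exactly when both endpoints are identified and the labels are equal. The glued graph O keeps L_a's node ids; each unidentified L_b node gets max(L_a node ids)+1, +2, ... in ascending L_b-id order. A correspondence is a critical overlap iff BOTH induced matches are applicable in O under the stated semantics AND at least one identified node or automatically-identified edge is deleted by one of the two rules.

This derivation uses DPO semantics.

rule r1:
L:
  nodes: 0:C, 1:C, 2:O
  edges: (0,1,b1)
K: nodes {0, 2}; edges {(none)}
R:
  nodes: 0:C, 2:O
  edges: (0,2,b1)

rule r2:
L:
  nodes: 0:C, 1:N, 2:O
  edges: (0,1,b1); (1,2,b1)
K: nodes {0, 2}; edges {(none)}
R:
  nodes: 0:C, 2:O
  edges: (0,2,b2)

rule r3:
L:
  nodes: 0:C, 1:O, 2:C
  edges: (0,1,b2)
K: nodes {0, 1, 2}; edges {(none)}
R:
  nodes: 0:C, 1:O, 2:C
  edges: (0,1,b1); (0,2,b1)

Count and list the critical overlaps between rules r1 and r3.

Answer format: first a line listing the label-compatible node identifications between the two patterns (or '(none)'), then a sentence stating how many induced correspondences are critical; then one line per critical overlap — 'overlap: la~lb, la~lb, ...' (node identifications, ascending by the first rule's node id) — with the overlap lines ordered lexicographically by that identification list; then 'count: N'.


label-compatible node identifications between L(r1) and L(r3): 0~0, 0~2, 1~0, 1~2, 2~1
4 of the induced correspondences are critical overlaps of r1 and r3.
overlap: 0~0, 1~2
overlap: 0~0, 1~2, 2~1
overlap: 1~2
overlap: 1~2, 2~1
count: 4


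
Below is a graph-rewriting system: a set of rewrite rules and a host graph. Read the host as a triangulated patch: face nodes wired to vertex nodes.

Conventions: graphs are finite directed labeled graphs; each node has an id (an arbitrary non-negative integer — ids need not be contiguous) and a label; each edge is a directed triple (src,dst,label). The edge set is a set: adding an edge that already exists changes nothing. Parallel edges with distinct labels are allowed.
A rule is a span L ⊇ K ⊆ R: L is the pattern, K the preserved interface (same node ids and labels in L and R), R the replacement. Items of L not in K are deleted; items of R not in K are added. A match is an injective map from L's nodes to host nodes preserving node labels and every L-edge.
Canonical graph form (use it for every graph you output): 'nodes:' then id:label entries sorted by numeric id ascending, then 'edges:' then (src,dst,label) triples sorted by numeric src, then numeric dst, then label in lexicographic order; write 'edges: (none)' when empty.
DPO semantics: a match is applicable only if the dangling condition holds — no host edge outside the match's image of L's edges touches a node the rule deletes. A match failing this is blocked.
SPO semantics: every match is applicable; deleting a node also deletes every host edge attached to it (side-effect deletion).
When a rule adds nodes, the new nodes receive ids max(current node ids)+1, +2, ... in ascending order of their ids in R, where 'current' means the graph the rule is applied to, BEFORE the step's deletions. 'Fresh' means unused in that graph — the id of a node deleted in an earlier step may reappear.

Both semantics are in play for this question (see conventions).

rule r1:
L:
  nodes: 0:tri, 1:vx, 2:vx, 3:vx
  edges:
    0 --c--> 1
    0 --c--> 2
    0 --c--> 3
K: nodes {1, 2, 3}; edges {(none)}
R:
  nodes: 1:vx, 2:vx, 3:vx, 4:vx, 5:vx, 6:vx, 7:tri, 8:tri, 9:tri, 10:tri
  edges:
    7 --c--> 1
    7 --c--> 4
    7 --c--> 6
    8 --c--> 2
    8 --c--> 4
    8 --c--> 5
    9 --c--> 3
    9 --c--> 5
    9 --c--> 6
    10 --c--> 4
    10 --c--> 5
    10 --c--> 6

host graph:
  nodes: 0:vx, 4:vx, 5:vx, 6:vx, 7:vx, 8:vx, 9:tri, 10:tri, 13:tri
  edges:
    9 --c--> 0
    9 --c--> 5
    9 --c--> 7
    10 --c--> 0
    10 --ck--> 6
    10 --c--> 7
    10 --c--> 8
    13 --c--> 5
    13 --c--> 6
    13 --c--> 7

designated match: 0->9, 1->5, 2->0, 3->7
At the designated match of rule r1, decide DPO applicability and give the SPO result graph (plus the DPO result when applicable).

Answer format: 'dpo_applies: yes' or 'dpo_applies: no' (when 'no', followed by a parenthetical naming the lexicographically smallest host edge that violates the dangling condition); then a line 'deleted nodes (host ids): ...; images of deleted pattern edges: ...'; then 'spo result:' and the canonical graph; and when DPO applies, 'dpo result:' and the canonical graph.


dpo_applies: yes
deleted nodes (host ids): 9; images of deleted pattern edges: (9,0,c); (9,5,c); (9,7,c)
spo result:
nodes: 0:vx, 4:vx, 5:vx, 6:vx, 7:vx, 8:vx, 10:tri, 13:tri, 14:vx, 15:vx, 16:vx, 17:tri, 18:tri, 19:tri, 20:tri
edges: (10,0,c); (10,6,ck); (10,7,c); (10,8,c); (13,5,c); (13,6,c); (13,7,c); (17,5,c); (17,14,c); (17,16,c); (18,0,c); (18,14,c); (18,15,c); (19,7,c); (19,15,c); (19,16,c); (20,14,c); (20,15,c); (20,16,c)
dpo result:
nodes: 0:vx, 4:vx, 5:vx, 6:vx, 7:vx, 8:vx, 10:tri, 13:tri, 14:vx, 15:vx, 16:vx, 17:tri, 18:tri, 19:tri, 20:tri
edges: (10,0,c); (10,6,ck); (10,7,c); (10,8,c); (13,5,c); (13,6,c); (13,7,c); (17,5,c); (17,14,c); (17,16,c); (18,0,c); (18,14,c); (18,15,c); (19,7,c); (19,15,c); (19,16,c); (20,14,c); (20,15,c); (20,16,c)


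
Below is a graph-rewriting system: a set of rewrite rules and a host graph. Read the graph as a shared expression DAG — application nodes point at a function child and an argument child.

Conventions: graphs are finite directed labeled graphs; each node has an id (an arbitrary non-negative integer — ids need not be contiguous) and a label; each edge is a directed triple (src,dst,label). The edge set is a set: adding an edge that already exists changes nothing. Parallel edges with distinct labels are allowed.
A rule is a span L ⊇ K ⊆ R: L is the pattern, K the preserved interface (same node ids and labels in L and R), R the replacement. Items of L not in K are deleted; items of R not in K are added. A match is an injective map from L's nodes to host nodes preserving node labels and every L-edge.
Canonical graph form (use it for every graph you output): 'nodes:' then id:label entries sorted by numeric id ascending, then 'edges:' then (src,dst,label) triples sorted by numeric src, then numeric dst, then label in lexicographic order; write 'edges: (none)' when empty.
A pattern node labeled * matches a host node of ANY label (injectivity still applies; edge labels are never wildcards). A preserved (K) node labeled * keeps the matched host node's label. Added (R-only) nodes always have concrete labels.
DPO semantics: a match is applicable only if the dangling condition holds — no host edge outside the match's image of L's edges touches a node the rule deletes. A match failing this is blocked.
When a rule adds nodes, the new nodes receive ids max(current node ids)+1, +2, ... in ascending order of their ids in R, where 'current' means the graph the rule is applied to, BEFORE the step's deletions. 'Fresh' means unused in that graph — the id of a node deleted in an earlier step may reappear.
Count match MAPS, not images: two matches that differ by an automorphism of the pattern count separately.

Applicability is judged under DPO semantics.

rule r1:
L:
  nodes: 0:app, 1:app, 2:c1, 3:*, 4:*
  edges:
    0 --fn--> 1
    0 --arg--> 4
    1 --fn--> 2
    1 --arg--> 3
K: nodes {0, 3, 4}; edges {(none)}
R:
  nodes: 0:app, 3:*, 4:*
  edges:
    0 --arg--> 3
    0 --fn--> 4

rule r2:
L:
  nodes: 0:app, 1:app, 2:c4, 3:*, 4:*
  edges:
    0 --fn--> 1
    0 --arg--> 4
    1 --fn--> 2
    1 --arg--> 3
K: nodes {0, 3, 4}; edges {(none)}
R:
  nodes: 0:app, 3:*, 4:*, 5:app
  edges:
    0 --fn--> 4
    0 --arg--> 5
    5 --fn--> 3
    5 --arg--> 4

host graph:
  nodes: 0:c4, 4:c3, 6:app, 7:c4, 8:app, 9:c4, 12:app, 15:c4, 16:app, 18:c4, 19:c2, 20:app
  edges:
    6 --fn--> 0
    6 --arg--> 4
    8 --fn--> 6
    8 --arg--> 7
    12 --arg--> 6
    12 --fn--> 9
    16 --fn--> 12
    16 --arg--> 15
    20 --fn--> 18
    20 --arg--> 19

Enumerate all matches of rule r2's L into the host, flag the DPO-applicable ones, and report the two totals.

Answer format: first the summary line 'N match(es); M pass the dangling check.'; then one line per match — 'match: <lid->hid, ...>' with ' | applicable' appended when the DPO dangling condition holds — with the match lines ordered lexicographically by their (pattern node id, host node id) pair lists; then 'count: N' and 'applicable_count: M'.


2 match(es); 1 pass the dangling check.
match: 0->8, 1->6, 2->0, 3->4, 4->7
match: 0->16, 1->12, 2->9, 3->6, 4->15 | applicable
count: 2
applicable_count: 1


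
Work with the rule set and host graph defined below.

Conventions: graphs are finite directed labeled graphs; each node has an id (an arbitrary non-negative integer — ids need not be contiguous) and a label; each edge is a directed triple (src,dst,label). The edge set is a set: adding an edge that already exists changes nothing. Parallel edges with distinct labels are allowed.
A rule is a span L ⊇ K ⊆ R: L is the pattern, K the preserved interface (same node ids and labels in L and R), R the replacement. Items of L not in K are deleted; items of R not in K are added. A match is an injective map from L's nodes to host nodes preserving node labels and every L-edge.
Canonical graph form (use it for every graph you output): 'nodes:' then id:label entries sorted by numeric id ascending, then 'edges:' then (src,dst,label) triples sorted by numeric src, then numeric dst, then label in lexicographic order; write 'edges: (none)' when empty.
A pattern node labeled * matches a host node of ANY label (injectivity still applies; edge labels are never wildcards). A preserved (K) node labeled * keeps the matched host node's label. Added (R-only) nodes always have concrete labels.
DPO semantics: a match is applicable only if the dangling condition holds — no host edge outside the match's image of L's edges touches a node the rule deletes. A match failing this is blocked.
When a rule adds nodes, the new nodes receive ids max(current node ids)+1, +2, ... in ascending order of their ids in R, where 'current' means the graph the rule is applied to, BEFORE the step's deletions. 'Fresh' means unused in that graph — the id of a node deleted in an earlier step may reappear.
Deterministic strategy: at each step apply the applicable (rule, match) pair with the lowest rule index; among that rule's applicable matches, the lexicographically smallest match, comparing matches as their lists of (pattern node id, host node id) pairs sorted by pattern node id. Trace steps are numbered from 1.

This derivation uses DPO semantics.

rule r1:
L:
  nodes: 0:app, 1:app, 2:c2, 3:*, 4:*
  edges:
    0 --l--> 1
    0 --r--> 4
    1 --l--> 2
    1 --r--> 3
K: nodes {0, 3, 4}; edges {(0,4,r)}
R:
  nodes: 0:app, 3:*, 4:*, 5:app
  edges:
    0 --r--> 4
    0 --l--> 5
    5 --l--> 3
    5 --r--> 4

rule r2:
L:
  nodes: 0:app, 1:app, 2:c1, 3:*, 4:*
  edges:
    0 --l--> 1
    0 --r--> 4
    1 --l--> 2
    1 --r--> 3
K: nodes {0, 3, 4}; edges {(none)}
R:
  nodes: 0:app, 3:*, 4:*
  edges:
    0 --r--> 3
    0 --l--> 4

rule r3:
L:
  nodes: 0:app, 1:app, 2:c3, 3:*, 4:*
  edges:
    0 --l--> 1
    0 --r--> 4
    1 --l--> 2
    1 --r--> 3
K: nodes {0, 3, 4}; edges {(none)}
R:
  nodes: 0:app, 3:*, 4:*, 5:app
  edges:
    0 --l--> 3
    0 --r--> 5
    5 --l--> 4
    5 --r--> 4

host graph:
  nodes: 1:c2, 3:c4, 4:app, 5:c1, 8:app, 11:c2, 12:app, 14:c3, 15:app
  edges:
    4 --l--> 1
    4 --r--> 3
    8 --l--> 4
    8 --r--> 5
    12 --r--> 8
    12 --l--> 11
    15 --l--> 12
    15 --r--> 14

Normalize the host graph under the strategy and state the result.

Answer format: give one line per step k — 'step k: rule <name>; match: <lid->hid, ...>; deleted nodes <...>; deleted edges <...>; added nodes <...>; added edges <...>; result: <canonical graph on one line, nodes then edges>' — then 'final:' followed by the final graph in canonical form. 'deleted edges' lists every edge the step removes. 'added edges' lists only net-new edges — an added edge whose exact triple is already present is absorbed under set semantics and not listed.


step 1: rule r1; match: 0->8, 1->4, 2->1, 3->3, 4->5; deleted nodes 1, 4; deleted edges (4,1,l); (4,3,r); (8,4,l); added nodes 16; added edges (8,16,l); (16,3,l); (16,5,r); result: nodes: 3:c4, 5:c1, 8:app, 11:c2, 12:app, 14:c3, 15:app, 16:app edges: (8,5,r); (8,16,l); (12,8,r); (12,11,l); (15,12,l); (15,14,r); (16,3,l); (16,5,r)
step 2: rule r1; match: 0->15, 1->12, 2->11, 3->8, 4->14; deleted nodes 11, 12; deleted edges (12,8,r); (12,11,l); (15,12,l); added nodes 17; added edges (15,17,l); (17,8,l); (17,14,r); result: nodes: 3:c4, 5:c1, 8:app, 14:c3, 15:app, 16:app, 17:app edges: (8,5,r); (8,16,l); (15,14,r); (15,17,l); (16,3,l); (16,5,r); (17,8,l); (17,14,r)
final:
nodes: 3:c4, 5:c1, 8:app, 14:c3, 15:app, 16:app, 17:app
edges: (8,5,r); (8,16,l); (15,14,r); (15,17,l); (16,3,l); (16,5,r); (17,8,l); (17,14,r)


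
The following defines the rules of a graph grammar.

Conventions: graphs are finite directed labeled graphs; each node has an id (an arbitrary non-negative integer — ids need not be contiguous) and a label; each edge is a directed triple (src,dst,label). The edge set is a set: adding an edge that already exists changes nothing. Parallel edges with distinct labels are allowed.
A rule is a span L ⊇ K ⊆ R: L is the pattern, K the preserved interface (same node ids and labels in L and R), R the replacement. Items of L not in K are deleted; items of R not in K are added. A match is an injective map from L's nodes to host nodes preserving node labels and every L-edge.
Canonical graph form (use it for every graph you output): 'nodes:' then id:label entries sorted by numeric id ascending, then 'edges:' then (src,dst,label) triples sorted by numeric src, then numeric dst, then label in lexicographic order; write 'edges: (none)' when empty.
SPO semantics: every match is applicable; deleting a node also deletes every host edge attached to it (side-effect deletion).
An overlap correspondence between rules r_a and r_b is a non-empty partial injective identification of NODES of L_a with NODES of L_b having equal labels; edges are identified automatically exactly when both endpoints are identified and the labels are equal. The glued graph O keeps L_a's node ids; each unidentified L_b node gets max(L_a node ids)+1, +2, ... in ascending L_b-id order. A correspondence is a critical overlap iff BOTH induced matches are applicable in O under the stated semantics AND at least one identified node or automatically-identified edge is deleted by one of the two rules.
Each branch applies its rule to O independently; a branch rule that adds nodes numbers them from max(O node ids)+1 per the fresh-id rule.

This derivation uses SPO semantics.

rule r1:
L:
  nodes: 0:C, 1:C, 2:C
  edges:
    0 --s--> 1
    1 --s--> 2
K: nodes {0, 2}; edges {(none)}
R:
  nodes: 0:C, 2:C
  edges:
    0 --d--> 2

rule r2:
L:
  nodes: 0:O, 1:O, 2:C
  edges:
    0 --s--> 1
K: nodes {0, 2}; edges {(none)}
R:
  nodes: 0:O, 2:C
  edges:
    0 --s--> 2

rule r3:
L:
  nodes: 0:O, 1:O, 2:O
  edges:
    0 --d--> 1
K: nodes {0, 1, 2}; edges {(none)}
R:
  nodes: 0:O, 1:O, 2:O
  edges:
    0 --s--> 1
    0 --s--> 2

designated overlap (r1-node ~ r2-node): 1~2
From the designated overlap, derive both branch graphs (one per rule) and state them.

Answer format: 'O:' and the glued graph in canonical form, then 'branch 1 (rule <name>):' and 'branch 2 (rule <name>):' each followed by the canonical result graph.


O:
nodes: 0:C, 1:C, 2:C, 3:O, 4:O
edges: (0,1,s); (1,2,s); (3,4,s)
branch 1 (rule r1):
nodes: 0:C, 2:C, 3:O, 4:O
edges: (0,2,d); (3,4,s)
branch 2 (rule r2):
nodes: 0:C, 1:C, 2:C, 3:O
edges: (0,1,s); (1,2,s); (3,1,s)


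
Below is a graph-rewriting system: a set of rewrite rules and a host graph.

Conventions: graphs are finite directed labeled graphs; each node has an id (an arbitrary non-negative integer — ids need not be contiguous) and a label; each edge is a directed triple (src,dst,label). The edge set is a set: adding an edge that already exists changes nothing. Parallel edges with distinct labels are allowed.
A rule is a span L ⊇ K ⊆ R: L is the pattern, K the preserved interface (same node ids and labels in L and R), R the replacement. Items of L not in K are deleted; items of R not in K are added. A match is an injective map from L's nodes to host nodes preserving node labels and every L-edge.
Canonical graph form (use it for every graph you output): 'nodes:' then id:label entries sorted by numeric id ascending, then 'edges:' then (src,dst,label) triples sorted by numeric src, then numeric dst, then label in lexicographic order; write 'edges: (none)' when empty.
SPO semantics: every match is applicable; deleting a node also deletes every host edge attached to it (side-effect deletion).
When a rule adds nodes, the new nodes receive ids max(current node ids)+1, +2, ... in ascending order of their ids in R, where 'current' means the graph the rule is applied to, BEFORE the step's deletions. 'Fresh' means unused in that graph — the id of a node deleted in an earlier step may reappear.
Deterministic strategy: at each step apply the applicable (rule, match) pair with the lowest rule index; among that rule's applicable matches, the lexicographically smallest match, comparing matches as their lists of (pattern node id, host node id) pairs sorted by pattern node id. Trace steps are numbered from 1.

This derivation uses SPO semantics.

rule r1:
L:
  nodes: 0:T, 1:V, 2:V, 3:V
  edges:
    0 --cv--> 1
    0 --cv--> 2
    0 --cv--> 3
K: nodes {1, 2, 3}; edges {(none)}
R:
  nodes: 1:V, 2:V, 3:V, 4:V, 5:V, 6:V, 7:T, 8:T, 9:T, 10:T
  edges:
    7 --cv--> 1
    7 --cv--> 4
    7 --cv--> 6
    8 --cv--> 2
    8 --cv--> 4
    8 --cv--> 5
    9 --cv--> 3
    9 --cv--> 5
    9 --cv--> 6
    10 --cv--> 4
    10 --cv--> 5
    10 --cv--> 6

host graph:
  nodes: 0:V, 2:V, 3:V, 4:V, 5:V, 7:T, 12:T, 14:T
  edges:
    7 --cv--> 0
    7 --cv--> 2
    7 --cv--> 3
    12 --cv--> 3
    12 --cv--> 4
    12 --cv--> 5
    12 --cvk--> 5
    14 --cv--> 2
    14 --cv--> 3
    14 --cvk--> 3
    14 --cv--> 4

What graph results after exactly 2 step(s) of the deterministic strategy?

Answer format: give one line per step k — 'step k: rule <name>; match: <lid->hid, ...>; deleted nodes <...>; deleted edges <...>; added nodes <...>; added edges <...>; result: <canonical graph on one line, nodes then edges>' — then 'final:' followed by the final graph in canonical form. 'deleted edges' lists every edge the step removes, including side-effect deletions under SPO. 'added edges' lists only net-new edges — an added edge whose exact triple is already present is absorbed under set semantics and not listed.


step 1: rule r1; match: 0->7, 1->0, 2->2, 3->3; deleted nodes 7; deleted edges (7,0,cv); (7,2,cv); (7,3,cv); added nodes 15, 16, 17, 18, 19, 20, 21; added edges (18,0,cv); (18,15,cv); (18,17,cv); (19,2,cv); (19,15,cv); (19,16,cv); (20,3,cv); (20,16,cv); (20,17,cv); (21,15,cv); (21,16,cv); (21,17,cv); result: nodes: 0:V, 2:V, 3:V, 4:V, 5:V, 12:T, 14:T, 15:V, 16:V, 17:V, 18:T, 19:T, 20:T, 21:T edges: (12,3,cv); (12,4,cv); (12,5,cv); (12,5,cvk); (14,2,cv); (14,3,cv); (14,3,cvk); (14,4,cv); (18,0,cv); (18,15,cv); (18,17,cv); (19,2,cv); (19,15,cv); (19,16,cv); (20,3,cv); (20,16,cv); (20,17,cv); (21,15,cv); (21,16,cv); (21,17,cv)
step 2: rule r1; match: 0->12, 1->3, 2->4, 3->5; deleted nodes 12; deleted edges (12,3,cv); (12,4,cv); (12,5,cv); (12,5,cvk); added nodes 22, 23, 24, 25, 26, 27, 28; added edges (25,3,cv); (25,22,cv); (25,24,cv); (26,4,cv); (26,22,cv); (26,23,cv); (27,5,cv); (27,23,cv); (27,24,cv); (28,22,cv); (28,23,cv); (28,24,cv); result: nodes: 0:V, 2:V, 3:V, 4:V, 5:V, 14:T, 15:V, 16:V, 17:V, 18:T, 19:T, 20:T, 21:T, 22:V, 23:V, 24:V, 25:T, 26:T, 27:T, 28:T edges: (14,2,cv); (14,3,cv); (14,3,cvk); (14,4,cv); (18,0,cv); (18,15,cv); (18,17,cv); (19,2,cv); (19,15,cv); (19,16,cv); (20,3,cv); (20,16,cv); (20,17,cv); (21,15,cv); (21,16,cv); (21,17,cv); (25,3,cv); (25,22,cv); (25,24,cv); (26,4,cv); (26,22,cv); (26,23,cv); (27,5,cv); (27,23,cv); (27,24,cv); (28,22,cv); (28,23,cv); (28,24,cv)
final:
nodes: 0:V, 2:V, 3:V, 4:V, 5:V, 14:T, 15:V, 16:V, 17:V, 18:T, 19:T, 20:T, 21:T, 22:V, 23:V, 24:V, 25:T, 26:T, 27:T, 28:T
edges: (14,2,cv); (14,3,cv); (14,3,cvk); (14,4,cv); (18,0,cv); (18,15,cv); (18,17,cv); (19,2,cv); (19,15,cv); (19,16,cv); (20,3,cv); (20,16,cv); (20,17,cv); (21,15,cv); (21,16,cv); (21,17,cv); (25,3,cv); (25,22,cv); (25,24,cv); (26,4,cv); (26,22,cv); (26,23,cv); (27,5,cv); (27,23,cv); (27,24,cv); (28,22,cv); (28,23,cv); (28,24,cv)


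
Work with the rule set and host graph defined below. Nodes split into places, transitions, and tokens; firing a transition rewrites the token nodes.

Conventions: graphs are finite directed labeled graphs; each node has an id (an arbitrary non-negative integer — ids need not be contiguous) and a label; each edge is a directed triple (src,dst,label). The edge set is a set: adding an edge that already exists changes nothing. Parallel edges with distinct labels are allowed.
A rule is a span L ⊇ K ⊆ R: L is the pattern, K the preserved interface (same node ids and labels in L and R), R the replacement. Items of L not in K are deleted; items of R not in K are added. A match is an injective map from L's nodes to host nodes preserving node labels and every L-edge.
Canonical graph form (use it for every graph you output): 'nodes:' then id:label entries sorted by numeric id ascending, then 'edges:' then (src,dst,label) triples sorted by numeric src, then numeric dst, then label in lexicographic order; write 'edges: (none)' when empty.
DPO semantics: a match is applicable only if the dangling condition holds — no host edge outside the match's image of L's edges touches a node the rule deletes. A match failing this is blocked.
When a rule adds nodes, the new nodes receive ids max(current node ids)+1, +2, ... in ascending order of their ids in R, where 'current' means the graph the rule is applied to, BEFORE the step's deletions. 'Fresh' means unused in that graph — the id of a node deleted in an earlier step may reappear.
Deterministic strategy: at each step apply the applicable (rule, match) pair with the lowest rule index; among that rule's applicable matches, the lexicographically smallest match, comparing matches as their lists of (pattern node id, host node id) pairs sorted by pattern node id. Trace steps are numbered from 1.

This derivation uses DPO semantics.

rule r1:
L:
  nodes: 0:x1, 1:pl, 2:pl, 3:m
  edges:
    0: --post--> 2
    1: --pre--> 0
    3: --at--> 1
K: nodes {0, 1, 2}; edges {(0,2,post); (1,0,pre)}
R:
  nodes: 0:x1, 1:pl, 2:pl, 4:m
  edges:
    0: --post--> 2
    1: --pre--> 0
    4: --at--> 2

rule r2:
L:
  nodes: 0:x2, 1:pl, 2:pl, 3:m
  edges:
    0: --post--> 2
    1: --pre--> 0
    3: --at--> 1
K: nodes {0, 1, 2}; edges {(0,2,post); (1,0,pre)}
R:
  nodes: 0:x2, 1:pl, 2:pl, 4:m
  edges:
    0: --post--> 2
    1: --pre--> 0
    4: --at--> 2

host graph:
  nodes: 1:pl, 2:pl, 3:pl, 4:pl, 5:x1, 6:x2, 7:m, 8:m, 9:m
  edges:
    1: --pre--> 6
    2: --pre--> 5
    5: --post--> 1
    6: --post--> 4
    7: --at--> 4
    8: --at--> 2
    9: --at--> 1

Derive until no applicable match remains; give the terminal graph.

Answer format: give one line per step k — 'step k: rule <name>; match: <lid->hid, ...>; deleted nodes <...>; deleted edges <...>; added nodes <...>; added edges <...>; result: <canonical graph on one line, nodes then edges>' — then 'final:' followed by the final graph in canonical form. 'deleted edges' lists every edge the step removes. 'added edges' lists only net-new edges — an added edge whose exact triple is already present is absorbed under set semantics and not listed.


step 1: rule r1; match: 0->5, 1->2, 2->1, 3->8; deleted nodes 8; deleted edges (8,2,at); added nodes 10; added edges (10,1,at); result: nodes: 1:pl, 2:pl, 3:pl, 4:pl, 5:x1, 6:x2, 7:m, 9:m, 10:m edges: (1,6,pre); (2,5,pre); (5,1,post); (6,4,post); (7,4,at); (9,1,at); (10,1,at)
step 2: rule r2; match: 0->6, 1->1, 2->4, 3->9; deleted nodes 9; deleted edges (9,1,at); added nodes 11; added edges (11,4,at); result: nodes: 1:pl, 2:pl, 3:pl, 4:pl, 5:x1, 6:x2, 7:m, 10:m, 11:m edges: (1,6,pre); (2,5,pre); (5,1,post); (6,4,post); (7,4,at); (10,1,at); (11,4,at)
step 3: rule r2; match: 0->6, 1->1, 2->4, 3->10; deleted nodes 10; deleted edges (10,1,at); added nodes 12; added edges (12,4,at); result: nodes: 1:pl, 2:pl, 3:pl, 4:pl, 5:x1, 6:x2, 7:m, 11:m, 12:m edges: (1,6,pre); (2,5,pre); (5,1,post); (6,4,post); (7,4,at); (11,4,at); (12,4,at)
final:
nodes: 1:pl, 2:pl, 3:pl, 4:pl, 5:x1, 6:x2, 7:m, 11:m, 12:m
edges: (1,6,pre); (2,5,pre); (5,1,post); (6,4,post); (7,4,at); (11,4,at); (12,4,at)


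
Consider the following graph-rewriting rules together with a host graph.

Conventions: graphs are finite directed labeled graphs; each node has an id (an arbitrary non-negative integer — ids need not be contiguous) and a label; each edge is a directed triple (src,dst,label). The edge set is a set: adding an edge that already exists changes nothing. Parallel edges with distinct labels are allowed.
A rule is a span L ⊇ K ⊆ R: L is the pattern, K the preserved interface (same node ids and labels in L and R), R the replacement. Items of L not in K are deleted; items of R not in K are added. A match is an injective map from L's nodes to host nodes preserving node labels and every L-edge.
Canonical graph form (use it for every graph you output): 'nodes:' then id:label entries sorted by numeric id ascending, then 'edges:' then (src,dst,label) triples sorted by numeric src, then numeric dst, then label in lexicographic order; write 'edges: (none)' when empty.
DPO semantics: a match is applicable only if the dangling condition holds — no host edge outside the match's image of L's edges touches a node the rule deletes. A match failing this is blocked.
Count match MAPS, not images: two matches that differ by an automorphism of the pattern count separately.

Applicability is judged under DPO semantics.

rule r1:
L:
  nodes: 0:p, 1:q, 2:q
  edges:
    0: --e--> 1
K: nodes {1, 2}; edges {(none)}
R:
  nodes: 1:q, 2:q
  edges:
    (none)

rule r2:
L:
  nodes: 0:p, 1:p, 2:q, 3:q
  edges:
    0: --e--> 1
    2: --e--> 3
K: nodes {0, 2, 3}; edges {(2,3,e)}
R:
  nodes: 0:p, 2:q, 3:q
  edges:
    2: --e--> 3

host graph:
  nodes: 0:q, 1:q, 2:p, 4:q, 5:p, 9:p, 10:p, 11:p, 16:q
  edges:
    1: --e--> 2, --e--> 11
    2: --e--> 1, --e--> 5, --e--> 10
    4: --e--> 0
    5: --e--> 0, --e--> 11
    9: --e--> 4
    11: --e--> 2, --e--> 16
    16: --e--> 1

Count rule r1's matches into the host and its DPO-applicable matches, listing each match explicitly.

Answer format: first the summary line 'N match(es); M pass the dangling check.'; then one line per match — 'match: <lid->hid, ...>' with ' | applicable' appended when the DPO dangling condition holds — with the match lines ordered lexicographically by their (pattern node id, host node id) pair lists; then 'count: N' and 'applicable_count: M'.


12 match(es); 3 pass the dangling check.
match: 0->2, 1->1, 2->0
match: 0->2, 1->1, 2->4
match: 0->2, 1->1, 2->16
match: 0->5, 1->0, 2->1
match: 0->5, 1->0, 2->4
match: 0->5, 1->0, 2->16
match: 0->9, 1->4, 2->0 | applicable
match: 0->9, 1->4, 2->1 | applicable
match: 0->9, 1->4, 2->16 | applicable
match: 0->11, 1->16, 2->0
match: 0->11, 1->16, 2->1
match: 0->11, 1->16, 2->4
count: 12
applicable_count: 3


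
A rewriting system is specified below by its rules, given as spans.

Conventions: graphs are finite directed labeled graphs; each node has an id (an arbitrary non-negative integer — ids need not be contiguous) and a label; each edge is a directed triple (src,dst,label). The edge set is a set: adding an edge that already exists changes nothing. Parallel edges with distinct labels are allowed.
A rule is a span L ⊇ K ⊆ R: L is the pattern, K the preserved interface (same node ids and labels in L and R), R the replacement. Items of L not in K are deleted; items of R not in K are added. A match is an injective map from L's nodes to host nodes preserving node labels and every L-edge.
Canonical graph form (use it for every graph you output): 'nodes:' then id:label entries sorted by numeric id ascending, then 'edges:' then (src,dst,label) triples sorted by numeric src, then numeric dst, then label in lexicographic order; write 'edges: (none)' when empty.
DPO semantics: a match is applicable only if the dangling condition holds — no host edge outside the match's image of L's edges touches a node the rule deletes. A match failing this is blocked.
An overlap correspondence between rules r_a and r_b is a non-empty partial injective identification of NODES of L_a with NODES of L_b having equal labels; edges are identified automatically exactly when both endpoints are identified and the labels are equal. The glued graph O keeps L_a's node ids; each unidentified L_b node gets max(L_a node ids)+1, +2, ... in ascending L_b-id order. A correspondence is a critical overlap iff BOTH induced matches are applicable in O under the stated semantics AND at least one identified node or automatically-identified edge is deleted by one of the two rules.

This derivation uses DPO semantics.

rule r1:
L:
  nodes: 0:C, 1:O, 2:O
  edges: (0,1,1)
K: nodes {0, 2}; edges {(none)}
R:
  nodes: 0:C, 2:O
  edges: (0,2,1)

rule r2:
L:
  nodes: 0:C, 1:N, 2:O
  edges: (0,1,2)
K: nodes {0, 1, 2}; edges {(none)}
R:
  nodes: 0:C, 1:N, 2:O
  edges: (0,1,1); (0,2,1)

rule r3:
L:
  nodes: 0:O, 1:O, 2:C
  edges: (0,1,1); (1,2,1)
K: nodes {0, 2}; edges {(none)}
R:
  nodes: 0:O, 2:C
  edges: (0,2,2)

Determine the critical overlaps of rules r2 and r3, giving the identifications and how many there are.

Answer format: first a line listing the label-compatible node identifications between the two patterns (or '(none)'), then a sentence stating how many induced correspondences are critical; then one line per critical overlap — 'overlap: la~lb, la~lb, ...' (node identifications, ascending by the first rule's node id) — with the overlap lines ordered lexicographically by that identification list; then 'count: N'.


label-compatible node identifications between L(r2) and L(r3): 0~2, 2~0, 2~1
2 of the induced correspondences are critical overlaps of r2 and r3.
overlap: 0~2, 2~1
overlap: 2~1
count: 2


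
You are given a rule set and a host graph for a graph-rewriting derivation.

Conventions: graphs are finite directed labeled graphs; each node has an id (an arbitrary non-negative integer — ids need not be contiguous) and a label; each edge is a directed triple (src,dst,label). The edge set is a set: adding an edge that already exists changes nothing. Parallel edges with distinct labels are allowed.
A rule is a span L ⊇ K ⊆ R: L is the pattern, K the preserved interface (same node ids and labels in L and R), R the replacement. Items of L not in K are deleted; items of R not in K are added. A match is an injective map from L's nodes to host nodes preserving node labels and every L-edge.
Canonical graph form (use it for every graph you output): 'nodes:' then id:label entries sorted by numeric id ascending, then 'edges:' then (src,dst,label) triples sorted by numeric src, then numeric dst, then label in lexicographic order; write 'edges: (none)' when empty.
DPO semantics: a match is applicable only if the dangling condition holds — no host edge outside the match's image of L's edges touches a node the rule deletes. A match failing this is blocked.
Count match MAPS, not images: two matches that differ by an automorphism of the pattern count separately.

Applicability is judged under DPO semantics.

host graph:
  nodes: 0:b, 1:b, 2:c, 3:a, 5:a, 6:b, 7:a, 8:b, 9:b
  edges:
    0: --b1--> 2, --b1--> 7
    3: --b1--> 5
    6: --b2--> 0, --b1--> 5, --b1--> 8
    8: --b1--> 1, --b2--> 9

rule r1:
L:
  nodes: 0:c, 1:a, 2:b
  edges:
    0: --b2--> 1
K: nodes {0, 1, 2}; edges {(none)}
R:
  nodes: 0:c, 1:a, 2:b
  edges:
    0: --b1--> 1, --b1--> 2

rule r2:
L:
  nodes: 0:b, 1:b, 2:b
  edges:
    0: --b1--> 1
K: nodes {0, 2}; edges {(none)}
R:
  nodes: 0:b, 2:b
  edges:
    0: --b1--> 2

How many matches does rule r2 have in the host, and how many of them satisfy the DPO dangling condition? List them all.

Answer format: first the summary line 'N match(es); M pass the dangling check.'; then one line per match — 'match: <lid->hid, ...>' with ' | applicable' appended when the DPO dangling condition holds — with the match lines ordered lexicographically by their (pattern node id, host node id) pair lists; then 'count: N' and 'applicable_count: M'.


6 match(es); 3 pass the dangling check.
match: 0->6, 1->8, 2->0
match: 0->6, 1->8, 2->1
match: 0->6, 1->8, 2->9
match: 0->8, 1->1, 2->0 | applicable
match: 0->8, 1->1, 2->6 | applicable
match: 0->8, 1->1, 2->9 | applicable
count: 6
applicable_count: 3
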